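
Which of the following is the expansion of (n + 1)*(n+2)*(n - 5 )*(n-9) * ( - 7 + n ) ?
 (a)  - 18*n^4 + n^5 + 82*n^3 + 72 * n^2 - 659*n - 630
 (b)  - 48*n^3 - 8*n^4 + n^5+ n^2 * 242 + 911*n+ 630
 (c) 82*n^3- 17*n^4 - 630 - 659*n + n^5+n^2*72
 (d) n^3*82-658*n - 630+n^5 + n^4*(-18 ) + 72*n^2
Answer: a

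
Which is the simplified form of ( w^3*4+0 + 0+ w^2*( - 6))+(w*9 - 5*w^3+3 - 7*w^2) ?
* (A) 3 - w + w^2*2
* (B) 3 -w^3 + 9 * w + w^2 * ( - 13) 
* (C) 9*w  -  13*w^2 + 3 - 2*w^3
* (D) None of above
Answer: B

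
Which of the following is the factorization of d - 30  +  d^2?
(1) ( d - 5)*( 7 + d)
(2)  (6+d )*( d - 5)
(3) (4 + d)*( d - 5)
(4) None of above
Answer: 2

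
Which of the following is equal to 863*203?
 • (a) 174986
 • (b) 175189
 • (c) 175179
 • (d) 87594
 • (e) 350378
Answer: b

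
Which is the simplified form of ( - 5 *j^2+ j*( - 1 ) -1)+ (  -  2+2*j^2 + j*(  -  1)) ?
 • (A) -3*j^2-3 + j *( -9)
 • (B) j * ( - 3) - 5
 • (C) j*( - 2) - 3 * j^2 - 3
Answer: C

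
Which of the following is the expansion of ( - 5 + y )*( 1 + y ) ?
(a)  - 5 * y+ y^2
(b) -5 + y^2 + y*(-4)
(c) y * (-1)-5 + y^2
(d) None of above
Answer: b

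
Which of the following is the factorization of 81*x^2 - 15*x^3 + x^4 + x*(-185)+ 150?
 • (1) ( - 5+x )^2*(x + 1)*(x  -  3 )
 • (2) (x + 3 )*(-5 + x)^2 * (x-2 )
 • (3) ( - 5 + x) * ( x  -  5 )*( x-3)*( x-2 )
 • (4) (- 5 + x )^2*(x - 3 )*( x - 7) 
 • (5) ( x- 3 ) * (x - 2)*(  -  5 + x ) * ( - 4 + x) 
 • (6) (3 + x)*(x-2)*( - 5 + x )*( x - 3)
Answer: 3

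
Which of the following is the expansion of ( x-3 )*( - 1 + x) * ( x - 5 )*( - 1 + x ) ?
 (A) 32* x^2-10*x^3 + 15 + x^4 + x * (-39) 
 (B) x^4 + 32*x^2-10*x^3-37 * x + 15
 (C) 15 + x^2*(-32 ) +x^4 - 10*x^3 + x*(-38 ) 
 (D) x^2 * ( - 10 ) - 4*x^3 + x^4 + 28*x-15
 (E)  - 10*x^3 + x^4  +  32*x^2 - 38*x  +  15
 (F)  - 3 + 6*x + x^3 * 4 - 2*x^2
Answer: E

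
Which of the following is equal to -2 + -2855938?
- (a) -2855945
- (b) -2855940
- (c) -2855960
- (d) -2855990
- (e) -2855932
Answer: b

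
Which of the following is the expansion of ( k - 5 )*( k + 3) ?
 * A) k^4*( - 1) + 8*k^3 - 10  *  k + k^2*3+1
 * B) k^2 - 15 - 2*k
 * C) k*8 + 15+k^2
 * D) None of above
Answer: B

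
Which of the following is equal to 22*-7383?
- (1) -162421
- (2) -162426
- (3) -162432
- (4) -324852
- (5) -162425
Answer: 2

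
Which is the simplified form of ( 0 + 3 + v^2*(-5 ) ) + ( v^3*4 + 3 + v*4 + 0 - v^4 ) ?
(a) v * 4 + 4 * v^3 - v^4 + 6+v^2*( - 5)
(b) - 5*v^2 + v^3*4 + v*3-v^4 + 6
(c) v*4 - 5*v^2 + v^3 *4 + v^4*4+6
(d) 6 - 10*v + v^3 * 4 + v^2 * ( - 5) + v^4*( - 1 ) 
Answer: a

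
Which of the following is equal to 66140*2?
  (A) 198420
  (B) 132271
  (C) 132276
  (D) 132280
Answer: D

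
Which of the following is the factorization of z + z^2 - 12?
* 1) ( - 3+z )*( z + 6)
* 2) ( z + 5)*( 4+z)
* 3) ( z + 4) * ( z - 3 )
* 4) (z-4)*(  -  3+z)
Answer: 3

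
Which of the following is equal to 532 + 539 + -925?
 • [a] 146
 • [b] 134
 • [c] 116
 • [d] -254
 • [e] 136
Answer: a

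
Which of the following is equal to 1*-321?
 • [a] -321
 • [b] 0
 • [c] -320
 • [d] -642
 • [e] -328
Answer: a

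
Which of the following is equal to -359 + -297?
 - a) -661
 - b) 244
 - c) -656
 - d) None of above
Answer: c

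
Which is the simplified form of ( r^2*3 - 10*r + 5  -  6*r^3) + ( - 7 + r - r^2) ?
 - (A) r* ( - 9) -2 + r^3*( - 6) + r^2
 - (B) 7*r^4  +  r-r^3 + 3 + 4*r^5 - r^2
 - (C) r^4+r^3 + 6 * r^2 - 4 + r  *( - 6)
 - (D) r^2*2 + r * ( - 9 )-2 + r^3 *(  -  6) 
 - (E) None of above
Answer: D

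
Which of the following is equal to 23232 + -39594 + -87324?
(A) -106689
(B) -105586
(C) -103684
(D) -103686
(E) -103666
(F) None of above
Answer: D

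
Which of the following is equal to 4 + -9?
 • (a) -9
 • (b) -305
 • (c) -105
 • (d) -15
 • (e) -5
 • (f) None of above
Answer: e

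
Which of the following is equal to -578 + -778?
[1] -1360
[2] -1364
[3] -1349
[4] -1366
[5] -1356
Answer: 5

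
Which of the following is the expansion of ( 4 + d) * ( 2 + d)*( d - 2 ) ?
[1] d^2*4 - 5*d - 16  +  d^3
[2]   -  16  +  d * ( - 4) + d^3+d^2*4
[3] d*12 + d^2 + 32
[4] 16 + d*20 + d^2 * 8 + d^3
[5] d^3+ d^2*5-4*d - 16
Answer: 2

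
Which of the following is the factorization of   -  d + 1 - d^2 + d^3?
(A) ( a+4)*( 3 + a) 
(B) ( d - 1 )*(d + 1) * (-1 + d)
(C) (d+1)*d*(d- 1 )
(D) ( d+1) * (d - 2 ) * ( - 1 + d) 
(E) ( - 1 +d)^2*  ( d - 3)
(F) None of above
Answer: B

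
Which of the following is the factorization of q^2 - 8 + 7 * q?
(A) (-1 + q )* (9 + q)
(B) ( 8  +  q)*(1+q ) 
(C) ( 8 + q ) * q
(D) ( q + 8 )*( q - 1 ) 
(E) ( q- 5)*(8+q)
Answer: D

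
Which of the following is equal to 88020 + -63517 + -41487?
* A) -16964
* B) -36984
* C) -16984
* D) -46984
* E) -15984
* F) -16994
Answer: C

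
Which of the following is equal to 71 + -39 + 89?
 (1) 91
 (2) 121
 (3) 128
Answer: 2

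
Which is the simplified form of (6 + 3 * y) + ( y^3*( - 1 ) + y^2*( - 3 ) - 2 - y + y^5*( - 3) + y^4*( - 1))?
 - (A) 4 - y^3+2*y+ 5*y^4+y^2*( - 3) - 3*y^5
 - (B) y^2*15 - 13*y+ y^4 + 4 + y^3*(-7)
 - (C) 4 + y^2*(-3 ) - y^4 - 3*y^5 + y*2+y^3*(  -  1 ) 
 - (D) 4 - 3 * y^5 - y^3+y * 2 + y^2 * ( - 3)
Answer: C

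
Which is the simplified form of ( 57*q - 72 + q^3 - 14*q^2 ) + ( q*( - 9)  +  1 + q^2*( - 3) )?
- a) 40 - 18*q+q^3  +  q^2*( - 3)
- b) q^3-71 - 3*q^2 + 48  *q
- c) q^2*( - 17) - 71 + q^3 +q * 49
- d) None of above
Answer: d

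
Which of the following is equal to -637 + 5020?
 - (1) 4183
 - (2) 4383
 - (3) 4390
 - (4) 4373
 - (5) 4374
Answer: 2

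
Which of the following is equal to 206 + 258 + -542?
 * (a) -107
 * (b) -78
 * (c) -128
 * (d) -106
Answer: b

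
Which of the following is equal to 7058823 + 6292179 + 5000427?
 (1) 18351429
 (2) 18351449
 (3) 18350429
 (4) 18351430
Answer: 1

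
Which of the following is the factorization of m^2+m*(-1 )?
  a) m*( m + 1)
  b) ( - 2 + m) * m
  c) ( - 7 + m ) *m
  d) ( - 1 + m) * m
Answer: d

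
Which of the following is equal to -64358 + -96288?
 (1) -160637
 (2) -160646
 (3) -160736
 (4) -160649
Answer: 2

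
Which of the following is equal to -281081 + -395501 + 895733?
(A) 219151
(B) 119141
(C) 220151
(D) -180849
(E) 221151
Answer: A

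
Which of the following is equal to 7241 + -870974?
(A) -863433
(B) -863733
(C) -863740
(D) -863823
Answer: B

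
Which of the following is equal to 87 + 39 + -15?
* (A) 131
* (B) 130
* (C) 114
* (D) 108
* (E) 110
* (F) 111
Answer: F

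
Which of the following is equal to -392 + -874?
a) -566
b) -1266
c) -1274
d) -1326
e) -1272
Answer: b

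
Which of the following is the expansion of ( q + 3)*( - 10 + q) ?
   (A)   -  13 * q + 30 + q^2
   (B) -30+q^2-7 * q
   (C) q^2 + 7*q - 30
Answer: B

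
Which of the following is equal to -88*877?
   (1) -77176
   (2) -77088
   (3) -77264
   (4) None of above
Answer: 1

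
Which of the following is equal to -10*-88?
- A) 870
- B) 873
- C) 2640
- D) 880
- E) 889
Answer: D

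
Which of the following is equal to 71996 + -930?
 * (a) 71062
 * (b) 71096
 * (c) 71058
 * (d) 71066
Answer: d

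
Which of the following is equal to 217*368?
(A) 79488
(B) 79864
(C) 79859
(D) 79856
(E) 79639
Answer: D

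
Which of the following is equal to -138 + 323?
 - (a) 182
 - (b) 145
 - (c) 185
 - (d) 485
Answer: c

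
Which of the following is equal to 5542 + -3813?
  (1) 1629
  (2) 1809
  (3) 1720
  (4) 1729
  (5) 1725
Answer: 4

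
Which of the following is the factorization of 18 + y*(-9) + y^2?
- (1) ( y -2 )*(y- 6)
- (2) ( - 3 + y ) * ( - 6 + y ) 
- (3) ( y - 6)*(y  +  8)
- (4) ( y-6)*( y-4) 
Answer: 2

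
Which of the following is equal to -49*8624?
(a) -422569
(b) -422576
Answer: b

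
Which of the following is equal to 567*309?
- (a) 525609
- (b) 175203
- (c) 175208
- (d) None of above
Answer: b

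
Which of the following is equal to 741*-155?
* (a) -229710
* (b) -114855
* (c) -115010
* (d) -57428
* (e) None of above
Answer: b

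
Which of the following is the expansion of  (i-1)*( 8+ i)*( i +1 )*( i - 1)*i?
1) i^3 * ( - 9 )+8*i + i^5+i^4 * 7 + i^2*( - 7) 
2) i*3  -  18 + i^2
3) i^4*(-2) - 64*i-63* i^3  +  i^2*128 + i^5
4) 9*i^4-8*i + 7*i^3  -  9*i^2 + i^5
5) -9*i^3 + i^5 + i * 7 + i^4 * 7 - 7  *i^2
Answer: 1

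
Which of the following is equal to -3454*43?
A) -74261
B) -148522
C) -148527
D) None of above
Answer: B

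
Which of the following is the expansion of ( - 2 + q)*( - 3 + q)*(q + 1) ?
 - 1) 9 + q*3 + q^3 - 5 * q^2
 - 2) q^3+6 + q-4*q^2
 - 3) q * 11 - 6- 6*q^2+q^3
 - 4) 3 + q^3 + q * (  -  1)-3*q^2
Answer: 2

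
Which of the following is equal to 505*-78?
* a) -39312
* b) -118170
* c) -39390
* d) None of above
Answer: c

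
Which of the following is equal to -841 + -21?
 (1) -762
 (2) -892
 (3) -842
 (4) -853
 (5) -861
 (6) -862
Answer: 6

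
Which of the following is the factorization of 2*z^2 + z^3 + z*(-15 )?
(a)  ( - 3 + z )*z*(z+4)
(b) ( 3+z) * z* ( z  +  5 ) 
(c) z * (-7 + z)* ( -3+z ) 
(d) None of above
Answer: d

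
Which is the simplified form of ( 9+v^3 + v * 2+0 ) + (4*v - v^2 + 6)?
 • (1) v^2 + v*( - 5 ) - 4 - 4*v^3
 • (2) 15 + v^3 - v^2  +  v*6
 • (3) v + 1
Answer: 2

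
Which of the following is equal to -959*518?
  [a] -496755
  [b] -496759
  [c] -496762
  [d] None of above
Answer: c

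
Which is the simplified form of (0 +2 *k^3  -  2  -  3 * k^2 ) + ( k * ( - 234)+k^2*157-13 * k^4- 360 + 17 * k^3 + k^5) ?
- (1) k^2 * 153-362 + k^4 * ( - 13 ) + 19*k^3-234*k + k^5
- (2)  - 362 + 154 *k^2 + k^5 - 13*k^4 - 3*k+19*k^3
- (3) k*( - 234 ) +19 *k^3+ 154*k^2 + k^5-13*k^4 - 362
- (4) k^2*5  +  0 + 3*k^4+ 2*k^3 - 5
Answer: 3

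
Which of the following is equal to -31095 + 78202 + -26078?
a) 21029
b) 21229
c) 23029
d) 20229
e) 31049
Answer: a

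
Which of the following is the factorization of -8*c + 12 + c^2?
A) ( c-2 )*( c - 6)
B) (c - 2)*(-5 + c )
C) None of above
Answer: A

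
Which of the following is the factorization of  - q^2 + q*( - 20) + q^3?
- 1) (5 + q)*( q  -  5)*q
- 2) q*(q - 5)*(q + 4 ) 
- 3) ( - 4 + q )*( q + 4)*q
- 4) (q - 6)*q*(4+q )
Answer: 2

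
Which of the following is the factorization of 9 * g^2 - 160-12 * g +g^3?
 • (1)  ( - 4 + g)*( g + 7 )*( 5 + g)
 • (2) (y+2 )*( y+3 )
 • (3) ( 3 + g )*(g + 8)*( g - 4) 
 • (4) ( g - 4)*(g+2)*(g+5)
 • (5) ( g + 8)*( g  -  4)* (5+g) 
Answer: 5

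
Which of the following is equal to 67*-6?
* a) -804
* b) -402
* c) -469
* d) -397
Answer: b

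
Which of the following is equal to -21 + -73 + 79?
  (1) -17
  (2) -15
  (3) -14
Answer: 2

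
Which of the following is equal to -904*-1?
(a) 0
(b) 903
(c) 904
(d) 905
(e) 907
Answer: c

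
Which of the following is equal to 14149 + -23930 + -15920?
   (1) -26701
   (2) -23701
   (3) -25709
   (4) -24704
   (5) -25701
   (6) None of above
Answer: 5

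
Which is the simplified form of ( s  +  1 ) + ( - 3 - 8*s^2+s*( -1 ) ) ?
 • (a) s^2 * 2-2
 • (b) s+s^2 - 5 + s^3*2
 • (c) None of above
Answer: c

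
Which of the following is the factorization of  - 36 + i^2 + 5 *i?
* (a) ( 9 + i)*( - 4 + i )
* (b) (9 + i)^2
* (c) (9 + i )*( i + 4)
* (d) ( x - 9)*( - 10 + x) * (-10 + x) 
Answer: a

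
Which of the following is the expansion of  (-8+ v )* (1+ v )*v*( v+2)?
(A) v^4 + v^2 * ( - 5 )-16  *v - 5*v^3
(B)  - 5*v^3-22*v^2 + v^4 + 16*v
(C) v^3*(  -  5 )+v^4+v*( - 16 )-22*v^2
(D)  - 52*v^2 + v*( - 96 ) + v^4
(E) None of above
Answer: C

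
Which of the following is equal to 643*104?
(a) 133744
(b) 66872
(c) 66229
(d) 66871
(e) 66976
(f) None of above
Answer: b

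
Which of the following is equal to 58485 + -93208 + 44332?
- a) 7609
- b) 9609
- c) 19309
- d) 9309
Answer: b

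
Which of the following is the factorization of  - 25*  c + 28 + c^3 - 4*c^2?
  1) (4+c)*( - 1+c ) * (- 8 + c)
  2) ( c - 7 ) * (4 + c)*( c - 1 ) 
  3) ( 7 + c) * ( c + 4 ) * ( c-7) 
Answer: 2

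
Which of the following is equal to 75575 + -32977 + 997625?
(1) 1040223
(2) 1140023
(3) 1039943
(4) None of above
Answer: 1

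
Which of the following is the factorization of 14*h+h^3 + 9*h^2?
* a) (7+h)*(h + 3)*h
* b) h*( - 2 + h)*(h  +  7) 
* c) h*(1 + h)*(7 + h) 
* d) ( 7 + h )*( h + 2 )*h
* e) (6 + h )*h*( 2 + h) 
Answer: d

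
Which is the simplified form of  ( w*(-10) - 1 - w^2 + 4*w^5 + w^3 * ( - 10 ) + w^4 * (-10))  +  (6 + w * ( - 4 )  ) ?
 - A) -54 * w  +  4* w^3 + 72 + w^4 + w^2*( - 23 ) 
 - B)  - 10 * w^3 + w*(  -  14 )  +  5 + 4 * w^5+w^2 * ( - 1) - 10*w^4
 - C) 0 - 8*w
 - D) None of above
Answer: B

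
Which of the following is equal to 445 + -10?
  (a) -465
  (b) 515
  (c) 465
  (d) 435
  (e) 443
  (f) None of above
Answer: d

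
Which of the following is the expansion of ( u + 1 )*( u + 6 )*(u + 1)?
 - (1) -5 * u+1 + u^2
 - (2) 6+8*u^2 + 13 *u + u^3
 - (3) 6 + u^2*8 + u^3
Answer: 2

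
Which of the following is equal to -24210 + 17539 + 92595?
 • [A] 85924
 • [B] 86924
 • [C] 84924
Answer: A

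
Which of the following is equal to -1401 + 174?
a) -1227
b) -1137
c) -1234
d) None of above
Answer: a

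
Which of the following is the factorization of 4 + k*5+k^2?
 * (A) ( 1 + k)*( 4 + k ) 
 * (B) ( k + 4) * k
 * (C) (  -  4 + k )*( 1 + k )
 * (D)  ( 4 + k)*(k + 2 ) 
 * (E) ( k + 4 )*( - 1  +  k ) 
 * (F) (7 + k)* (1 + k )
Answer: A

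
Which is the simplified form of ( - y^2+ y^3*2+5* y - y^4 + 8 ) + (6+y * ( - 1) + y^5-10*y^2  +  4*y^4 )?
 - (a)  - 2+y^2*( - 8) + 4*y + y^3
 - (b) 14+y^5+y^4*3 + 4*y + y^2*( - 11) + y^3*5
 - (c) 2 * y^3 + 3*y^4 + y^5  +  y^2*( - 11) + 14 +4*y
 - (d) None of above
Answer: c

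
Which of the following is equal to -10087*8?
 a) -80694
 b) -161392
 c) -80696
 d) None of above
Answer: c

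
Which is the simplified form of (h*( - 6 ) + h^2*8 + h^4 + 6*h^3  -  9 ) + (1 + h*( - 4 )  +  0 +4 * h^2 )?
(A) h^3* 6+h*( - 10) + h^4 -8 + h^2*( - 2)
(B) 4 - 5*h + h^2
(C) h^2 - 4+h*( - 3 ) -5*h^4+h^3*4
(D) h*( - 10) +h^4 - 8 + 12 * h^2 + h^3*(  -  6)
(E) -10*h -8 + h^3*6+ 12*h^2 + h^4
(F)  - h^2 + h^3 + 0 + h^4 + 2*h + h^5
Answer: E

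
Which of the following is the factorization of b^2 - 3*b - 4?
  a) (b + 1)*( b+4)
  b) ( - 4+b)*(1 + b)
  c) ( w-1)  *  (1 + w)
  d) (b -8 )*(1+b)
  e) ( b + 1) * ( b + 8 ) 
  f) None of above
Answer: b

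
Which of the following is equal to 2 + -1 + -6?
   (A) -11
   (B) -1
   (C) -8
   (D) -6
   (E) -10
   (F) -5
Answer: F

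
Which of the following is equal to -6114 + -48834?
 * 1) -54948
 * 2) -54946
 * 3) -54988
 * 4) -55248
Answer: 1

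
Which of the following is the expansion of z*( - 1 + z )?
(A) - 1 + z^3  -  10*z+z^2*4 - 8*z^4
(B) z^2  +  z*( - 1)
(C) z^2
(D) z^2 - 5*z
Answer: B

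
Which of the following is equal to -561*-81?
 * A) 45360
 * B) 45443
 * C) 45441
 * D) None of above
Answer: C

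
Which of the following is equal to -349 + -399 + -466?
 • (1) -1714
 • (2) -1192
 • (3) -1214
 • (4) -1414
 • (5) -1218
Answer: 3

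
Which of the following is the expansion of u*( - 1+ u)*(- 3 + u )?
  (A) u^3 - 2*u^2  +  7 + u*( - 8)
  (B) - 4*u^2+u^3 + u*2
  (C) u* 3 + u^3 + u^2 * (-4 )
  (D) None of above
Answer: C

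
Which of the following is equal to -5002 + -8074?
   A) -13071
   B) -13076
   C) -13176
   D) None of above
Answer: B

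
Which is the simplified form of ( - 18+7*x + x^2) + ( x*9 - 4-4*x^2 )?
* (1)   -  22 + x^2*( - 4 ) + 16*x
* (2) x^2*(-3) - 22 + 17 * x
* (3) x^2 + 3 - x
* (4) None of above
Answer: 4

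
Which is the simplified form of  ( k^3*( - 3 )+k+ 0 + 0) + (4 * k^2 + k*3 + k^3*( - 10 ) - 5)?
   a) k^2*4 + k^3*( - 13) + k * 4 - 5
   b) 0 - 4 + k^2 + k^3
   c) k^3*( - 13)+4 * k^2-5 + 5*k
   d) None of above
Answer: a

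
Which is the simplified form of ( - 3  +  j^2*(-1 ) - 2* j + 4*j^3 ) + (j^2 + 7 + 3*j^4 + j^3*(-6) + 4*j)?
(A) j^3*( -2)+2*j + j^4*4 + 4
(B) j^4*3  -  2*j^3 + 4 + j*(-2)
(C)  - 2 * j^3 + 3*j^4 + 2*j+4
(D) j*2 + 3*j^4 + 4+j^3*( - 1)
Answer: C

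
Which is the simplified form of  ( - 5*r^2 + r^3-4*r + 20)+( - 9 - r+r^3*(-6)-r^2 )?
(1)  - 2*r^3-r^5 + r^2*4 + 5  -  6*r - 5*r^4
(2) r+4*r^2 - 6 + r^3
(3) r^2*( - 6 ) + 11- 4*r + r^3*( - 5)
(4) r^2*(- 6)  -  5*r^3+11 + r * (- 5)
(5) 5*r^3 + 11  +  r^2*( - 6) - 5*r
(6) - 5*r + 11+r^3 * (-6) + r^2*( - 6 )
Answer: 4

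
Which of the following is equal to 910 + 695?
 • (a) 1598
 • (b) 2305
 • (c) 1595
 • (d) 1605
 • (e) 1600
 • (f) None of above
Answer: d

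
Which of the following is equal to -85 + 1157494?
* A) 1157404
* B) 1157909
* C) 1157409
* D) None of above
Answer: C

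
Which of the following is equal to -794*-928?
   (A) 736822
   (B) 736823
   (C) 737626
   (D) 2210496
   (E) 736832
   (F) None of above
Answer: E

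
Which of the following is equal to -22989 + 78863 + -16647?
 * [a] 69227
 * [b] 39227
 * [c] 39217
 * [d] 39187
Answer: b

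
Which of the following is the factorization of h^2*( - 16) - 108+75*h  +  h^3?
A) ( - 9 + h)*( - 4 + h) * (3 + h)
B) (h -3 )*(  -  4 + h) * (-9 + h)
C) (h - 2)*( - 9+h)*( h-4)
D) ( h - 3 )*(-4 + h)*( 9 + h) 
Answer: B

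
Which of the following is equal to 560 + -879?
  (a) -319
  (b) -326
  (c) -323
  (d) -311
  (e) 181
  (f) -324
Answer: a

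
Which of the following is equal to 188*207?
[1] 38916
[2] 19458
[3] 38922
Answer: 1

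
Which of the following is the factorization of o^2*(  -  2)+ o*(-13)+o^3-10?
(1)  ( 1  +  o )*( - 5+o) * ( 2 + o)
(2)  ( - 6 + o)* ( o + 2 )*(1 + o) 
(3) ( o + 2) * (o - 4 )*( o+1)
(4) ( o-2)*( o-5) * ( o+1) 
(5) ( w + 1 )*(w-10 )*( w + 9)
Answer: 1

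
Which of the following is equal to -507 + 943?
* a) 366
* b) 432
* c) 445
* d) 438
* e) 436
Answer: e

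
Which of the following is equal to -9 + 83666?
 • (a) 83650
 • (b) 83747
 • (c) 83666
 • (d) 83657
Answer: d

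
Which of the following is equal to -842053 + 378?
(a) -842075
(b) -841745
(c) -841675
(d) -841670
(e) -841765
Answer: c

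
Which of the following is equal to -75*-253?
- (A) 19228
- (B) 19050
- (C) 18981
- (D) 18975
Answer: D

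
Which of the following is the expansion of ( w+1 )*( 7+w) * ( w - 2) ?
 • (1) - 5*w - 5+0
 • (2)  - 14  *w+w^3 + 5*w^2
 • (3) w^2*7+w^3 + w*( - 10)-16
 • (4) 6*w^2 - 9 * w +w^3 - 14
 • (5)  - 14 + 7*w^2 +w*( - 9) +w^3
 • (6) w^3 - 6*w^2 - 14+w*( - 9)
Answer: 4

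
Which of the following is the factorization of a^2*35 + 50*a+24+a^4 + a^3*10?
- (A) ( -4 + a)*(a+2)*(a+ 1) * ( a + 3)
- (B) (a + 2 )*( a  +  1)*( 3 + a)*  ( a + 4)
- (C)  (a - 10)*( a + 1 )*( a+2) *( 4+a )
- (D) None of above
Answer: B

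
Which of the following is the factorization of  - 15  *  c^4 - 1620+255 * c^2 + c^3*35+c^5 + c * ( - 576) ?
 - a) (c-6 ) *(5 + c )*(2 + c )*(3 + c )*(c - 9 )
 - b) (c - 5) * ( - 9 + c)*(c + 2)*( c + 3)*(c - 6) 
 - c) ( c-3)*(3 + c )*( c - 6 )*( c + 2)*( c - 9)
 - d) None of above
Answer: b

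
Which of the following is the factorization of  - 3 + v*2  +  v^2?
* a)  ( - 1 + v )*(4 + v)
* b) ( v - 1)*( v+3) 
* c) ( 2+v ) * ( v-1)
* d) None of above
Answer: b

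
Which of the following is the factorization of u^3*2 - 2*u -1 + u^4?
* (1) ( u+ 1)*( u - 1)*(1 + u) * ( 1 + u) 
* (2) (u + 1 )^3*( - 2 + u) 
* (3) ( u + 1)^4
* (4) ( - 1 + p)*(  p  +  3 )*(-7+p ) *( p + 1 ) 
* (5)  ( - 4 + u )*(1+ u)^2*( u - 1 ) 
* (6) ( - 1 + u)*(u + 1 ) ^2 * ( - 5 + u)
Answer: 1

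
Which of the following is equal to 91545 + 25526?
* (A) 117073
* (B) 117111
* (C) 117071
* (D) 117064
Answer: C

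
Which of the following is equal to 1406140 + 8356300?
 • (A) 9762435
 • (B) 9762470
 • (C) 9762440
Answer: C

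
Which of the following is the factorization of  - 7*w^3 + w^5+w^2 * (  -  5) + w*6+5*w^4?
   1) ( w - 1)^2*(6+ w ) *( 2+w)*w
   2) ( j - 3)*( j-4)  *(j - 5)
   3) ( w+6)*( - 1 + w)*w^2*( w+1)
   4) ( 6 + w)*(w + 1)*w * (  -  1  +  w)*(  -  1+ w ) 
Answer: 4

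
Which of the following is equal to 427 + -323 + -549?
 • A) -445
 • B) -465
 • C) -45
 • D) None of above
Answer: A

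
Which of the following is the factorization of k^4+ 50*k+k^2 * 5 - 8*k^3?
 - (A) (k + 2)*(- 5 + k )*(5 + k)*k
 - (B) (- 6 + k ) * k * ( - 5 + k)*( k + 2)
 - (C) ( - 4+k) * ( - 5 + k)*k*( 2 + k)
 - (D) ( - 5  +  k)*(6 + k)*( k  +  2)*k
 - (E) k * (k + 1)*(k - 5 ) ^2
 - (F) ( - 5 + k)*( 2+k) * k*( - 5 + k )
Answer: F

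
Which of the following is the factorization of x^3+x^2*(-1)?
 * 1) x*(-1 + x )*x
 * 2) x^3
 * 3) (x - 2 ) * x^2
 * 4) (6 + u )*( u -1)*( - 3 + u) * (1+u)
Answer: 1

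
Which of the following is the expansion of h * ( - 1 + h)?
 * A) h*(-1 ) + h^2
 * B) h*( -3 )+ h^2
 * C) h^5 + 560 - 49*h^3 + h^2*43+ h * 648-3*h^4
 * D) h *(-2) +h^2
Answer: A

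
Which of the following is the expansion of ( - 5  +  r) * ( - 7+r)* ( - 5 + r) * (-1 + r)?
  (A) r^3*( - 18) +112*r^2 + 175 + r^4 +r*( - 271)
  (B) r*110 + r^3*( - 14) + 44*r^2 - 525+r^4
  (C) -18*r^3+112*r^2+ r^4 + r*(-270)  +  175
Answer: C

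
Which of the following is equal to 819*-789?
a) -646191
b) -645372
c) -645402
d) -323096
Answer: a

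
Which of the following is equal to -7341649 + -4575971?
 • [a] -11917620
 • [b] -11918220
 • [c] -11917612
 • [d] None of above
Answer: a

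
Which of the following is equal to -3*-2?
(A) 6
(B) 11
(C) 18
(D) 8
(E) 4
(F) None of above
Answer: A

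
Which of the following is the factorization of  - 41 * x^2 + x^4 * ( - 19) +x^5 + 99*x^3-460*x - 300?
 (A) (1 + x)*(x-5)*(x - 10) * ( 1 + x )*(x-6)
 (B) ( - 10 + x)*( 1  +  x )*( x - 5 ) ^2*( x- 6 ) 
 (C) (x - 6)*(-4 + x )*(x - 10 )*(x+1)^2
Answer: A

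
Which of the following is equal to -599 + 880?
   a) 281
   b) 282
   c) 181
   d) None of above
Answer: a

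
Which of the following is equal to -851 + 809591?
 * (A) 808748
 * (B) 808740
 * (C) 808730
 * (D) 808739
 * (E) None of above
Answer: B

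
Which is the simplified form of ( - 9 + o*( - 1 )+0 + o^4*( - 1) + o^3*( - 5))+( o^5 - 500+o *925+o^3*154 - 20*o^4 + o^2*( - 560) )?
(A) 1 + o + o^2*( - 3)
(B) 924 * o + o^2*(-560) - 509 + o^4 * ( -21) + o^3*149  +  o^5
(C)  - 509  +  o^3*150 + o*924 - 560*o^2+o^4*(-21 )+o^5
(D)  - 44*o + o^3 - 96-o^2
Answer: B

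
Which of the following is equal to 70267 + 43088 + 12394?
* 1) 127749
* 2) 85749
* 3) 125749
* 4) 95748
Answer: 3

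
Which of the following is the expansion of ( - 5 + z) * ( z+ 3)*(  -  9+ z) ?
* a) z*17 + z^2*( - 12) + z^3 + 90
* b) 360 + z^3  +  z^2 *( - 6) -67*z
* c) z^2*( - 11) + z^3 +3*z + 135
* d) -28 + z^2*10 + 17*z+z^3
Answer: c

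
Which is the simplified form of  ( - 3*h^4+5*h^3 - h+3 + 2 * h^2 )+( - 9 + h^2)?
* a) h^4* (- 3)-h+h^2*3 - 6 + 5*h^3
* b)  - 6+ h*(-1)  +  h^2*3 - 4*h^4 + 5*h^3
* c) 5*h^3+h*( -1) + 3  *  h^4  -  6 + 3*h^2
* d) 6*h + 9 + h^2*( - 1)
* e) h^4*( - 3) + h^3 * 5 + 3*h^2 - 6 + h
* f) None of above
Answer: a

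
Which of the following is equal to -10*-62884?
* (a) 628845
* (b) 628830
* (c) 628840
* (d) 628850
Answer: c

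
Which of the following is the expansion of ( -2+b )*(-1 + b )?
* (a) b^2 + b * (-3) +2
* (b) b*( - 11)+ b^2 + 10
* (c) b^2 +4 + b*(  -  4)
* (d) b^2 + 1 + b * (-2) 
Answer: a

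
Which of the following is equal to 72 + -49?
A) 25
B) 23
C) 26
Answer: B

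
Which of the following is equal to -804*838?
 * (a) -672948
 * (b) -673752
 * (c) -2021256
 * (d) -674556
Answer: b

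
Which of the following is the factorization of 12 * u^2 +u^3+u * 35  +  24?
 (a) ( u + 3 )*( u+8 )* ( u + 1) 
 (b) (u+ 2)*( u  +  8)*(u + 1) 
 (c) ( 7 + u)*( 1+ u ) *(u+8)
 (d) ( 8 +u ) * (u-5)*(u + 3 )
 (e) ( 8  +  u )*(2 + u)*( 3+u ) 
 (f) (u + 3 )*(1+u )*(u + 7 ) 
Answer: a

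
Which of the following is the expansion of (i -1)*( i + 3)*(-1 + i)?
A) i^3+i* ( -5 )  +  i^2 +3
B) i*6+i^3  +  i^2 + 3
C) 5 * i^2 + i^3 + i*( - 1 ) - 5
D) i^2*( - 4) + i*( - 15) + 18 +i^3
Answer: A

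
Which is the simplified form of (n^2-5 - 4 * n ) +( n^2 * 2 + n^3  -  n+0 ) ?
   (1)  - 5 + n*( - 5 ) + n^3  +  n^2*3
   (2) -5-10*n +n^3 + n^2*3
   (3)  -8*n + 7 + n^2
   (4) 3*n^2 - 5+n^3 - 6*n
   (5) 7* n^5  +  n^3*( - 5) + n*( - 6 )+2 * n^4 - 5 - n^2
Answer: 1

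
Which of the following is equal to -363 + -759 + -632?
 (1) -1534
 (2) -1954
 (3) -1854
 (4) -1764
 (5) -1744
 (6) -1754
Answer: 6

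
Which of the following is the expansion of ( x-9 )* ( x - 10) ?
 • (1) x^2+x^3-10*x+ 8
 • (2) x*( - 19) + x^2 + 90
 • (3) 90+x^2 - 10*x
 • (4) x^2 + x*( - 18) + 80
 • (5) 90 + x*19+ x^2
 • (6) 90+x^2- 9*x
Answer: 2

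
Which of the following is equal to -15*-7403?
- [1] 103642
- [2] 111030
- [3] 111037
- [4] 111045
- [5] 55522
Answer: 4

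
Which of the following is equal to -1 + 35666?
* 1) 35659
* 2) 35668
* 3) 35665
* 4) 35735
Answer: 3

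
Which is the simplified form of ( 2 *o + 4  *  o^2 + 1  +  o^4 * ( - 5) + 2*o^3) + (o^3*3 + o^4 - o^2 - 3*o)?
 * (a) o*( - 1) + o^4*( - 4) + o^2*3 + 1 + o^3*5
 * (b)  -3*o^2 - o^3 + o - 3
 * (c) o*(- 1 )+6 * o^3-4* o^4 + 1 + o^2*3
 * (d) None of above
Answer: a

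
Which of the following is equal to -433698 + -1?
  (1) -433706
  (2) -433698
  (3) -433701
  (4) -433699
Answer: 4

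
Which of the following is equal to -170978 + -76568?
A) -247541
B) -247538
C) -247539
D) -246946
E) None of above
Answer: E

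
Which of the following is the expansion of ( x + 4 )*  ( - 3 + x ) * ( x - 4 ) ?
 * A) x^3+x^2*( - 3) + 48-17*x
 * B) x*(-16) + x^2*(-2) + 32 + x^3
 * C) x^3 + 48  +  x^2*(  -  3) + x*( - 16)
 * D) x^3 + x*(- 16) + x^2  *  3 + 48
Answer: C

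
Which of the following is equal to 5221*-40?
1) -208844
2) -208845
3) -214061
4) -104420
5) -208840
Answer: 5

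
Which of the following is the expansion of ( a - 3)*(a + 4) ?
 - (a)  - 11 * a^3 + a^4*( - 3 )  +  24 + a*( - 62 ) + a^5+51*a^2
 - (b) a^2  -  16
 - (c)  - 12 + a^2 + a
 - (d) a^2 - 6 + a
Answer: c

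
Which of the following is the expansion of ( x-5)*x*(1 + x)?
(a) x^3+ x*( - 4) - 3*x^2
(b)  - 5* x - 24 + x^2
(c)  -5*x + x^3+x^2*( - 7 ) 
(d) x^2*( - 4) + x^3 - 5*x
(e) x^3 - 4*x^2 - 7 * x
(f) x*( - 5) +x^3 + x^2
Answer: d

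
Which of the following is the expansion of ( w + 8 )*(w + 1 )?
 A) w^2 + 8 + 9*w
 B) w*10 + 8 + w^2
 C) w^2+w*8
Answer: A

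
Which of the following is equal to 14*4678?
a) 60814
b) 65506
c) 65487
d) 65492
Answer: d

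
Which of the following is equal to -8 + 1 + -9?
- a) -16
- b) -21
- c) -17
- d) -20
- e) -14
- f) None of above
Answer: a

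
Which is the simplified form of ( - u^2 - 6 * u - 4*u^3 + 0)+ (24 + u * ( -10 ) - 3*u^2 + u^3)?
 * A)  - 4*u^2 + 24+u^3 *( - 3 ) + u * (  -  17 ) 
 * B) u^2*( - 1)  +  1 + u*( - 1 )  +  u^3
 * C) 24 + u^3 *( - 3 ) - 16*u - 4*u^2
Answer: C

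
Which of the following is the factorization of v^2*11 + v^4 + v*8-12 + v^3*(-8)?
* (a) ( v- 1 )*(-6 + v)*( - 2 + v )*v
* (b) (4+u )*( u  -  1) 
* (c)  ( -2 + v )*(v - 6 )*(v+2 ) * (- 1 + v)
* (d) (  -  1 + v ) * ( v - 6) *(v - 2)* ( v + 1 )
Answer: d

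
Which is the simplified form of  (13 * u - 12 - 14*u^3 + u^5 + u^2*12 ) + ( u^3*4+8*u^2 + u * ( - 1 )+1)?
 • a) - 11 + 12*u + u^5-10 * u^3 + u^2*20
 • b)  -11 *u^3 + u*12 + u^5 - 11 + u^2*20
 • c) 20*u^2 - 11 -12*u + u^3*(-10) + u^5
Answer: a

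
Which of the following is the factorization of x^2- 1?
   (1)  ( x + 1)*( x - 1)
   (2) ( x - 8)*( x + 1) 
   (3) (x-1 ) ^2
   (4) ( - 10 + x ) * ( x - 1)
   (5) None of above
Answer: 1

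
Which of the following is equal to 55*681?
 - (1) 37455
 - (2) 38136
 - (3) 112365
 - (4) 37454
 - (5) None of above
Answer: 1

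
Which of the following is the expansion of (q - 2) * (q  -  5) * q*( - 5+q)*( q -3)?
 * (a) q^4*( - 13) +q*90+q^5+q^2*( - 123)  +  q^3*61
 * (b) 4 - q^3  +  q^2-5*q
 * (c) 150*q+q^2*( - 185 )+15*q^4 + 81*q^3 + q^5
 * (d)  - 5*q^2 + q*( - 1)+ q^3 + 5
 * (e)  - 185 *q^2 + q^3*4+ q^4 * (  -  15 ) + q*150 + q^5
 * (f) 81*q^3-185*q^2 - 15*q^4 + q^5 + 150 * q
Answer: f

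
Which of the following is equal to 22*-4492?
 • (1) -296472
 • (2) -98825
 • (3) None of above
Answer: 3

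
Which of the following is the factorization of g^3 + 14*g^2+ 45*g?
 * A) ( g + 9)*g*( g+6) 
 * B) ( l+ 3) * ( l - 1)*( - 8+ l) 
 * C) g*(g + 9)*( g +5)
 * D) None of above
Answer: C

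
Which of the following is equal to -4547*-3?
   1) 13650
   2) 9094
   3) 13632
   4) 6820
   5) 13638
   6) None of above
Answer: 6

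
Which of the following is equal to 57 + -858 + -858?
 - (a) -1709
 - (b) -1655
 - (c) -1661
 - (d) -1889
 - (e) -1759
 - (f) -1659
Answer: f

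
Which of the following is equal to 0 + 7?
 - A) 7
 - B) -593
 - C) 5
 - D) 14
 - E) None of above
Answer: A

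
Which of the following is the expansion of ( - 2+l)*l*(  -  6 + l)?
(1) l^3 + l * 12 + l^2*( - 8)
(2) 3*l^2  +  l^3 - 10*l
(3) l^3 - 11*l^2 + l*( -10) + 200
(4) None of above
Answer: 1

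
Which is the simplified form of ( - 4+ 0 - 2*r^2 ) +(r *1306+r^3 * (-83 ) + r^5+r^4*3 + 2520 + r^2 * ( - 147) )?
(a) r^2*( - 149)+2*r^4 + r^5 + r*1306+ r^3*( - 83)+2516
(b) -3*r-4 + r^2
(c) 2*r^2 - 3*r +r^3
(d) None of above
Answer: d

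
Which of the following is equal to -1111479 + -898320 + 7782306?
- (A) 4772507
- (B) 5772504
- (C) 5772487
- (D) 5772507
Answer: D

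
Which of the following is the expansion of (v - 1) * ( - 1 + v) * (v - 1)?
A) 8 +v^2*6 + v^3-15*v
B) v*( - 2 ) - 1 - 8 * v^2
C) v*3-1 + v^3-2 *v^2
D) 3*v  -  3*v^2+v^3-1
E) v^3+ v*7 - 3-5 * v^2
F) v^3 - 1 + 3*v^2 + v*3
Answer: D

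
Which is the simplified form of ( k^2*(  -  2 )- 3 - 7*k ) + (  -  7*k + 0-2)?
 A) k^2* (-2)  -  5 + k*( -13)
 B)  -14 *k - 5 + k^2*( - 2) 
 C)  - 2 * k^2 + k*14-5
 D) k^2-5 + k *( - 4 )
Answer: B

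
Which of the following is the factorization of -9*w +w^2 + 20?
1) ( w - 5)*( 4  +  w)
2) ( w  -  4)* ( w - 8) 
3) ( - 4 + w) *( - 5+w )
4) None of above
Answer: 3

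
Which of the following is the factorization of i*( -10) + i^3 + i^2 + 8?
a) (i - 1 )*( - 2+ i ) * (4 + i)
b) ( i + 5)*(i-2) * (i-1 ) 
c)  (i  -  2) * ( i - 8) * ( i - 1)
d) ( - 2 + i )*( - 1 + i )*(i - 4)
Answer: a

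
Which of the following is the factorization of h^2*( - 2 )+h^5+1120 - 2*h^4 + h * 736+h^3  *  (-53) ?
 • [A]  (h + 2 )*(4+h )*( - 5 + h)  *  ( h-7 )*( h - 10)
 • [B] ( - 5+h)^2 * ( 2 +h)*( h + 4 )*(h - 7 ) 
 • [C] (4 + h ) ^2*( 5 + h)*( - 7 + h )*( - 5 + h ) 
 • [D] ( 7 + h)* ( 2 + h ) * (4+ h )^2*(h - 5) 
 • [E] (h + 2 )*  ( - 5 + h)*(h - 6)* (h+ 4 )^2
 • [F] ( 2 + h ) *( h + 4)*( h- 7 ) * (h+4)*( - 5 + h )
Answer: F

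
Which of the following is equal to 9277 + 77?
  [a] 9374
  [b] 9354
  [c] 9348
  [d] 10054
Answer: b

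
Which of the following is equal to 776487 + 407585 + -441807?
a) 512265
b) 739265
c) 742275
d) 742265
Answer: d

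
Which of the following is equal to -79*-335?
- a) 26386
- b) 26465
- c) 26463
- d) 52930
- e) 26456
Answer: b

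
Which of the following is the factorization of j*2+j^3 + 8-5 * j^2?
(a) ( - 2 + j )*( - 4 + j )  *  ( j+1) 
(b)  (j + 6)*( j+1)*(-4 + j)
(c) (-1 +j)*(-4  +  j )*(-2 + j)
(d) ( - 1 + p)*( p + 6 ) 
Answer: a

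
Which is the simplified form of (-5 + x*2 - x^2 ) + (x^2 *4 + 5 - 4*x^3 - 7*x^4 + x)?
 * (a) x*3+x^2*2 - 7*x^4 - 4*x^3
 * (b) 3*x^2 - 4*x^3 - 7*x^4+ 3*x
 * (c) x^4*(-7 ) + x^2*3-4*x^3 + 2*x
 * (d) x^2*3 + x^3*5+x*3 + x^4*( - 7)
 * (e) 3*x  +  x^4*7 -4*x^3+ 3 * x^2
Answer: b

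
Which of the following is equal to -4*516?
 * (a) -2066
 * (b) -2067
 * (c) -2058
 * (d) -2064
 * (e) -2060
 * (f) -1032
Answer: d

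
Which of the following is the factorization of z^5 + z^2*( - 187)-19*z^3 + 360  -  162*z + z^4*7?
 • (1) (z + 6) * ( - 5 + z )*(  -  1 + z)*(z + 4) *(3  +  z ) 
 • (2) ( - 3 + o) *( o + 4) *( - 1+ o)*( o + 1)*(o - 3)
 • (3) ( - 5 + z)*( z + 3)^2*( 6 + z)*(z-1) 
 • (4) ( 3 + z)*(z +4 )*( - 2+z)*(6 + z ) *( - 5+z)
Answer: 1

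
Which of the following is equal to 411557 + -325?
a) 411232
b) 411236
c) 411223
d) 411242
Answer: a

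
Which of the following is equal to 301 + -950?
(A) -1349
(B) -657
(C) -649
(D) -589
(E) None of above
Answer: C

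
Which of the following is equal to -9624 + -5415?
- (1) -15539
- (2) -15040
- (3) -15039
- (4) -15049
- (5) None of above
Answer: 3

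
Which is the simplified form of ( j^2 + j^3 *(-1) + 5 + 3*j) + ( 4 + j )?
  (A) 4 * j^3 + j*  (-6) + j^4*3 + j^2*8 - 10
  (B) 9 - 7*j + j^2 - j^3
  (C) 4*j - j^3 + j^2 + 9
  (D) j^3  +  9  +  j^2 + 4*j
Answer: C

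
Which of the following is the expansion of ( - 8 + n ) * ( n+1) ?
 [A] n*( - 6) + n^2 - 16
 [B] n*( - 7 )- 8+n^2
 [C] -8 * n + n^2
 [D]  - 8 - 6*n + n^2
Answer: B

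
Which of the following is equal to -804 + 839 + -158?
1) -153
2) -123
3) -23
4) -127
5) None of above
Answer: 2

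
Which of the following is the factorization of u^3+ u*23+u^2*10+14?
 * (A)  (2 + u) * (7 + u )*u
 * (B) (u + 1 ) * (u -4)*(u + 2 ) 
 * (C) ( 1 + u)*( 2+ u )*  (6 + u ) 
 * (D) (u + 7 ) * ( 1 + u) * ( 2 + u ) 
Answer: D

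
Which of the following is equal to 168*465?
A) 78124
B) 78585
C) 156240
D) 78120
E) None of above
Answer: D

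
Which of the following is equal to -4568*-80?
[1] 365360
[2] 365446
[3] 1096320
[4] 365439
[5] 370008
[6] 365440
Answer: 6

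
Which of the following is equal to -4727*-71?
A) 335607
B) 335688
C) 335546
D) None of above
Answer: D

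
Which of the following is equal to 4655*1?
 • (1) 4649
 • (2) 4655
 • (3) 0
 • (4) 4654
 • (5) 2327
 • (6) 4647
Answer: 2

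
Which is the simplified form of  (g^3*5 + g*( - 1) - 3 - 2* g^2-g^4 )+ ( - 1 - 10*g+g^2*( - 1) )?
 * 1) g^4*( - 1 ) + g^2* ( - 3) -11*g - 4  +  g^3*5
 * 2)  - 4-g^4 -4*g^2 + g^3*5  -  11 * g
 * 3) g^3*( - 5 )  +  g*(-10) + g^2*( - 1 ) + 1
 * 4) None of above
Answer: 1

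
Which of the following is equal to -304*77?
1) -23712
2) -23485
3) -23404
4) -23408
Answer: 4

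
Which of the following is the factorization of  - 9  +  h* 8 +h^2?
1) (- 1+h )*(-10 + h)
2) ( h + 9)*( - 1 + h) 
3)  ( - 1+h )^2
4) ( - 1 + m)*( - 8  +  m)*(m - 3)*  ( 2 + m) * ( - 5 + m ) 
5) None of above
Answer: 2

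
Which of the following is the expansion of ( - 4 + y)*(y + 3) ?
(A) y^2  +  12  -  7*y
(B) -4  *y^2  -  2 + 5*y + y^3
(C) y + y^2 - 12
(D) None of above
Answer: D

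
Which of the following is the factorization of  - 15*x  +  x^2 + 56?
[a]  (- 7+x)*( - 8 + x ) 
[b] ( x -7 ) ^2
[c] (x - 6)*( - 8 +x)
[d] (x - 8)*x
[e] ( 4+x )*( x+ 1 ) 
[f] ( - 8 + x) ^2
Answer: a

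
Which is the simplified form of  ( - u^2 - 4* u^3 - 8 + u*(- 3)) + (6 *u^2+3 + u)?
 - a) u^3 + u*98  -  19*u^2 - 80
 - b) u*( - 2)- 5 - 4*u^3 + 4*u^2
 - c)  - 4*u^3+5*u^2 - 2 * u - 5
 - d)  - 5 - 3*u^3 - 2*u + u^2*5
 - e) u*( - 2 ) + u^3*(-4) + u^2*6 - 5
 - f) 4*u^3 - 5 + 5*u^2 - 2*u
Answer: c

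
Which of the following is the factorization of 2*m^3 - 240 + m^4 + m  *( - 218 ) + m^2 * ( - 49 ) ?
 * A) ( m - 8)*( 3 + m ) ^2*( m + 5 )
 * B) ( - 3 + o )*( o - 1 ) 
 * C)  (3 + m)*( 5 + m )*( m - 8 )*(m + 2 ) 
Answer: C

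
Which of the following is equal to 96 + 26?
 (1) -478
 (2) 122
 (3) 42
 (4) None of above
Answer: 2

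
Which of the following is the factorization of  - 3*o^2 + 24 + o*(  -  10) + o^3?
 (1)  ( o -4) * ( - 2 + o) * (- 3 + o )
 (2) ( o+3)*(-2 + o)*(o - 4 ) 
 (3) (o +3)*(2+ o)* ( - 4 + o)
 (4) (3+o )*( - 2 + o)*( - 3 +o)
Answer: 2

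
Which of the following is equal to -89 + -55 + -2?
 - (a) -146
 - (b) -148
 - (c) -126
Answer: a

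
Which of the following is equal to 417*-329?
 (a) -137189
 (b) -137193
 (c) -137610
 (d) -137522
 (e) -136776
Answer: b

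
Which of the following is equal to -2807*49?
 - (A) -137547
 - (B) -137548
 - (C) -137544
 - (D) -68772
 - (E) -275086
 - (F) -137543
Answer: F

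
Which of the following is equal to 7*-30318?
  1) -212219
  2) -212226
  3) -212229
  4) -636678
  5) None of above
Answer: 2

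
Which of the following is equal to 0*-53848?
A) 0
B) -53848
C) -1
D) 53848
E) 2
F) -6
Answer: A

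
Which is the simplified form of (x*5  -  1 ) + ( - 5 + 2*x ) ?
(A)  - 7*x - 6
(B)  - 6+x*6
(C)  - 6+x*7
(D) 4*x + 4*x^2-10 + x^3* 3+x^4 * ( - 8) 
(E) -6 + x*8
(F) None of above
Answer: C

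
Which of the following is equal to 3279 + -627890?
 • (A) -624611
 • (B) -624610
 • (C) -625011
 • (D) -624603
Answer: A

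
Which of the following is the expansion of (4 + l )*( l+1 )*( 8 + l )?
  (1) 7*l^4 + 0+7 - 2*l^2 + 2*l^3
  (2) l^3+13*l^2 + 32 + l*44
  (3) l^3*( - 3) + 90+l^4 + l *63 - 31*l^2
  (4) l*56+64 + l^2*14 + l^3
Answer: 2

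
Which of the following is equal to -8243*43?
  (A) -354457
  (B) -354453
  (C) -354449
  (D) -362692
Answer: C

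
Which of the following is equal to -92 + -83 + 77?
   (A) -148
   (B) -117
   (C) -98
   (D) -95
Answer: C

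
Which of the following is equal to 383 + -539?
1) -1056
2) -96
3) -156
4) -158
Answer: 3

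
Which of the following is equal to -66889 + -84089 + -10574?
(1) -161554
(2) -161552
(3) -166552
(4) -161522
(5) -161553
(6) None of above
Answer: 2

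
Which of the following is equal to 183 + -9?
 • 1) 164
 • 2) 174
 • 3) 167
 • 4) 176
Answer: 2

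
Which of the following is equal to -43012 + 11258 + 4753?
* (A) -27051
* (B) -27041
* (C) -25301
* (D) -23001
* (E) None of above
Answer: E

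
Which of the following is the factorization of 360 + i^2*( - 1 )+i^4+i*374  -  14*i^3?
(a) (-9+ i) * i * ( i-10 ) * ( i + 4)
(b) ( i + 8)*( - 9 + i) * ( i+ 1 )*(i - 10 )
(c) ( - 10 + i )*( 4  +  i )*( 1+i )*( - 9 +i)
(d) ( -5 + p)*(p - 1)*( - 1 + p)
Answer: c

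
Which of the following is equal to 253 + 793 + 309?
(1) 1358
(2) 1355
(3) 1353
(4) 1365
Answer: 2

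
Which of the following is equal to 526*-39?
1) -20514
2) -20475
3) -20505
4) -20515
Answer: 1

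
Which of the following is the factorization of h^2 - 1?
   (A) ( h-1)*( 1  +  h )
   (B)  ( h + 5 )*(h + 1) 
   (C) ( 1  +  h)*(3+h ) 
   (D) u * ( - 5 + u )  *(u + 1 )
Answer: A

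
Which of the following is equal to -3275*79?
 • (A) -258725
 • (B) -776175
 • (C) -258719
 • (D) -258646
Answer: A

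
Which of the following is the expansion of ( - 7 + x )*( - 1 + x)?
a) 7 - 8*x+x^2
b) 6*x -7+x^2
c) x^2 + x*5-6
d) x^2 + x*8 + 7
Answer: a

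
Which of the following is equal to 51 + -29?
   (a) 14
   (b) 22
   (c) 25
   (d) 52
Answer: b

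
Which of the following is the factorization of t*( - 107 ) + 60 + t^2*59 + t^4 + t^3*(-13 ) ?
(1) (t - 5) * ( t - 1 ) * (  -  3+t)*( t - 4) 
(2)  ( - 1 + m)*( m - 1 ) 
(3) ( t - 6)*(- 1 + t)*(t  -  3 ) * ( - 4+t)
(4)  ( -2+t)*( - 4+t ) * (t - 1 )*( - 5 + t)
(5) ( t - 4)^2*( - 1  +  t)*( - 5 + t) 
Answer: 1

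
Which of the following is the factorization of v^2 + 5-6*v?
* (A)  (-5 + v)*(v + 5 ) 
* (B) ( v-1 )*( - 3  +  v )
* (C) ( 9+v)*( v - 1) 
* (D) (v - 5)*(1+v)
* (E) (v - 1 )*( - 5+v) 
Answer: E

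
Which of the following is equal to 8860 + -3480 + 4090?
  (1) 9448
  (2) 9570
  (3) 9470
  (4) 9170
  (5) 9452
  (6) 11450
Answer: 3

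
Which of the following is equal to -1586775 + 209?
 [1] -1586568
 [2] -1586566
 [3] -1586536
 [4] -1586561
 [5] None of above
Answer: 2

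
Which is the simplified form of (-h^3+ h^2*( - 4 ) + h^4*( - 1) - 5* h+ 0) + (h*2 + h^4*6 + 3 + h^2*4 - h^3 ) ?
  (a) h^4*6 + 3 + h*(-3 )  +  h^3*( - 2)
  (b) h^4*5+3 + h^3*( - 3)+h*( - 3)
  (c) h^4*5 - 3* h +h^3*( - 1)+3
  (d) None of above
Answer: d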